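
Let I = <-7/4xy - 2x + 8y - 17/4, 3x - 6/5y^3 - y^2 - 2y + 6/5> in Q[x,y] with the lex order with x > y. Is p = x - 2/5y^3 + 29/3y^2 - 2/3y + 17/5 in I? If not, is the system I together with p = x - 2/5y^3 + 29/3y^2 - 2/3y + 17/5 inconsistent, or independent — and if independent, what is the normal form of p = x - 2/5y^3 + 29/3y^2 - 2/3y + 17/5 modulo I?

Adjoining x - 2/5y^3 + 29/3y^2 - 2/3y + 17/5 makes the ideal the whole ring: the system is inconsistent.

First compute the reduced Gröbner basis of I by Buchberger's algorithm.
f_1 = -7/4xy - 2x + 8y - 17/4, LT = xy.
f_2 = 3x - 6/5y^3 - y^2 - 2y + 6/5, LT = x.

S(f_1,f_2): lcm = xy. S = 8/7x + 2/5y^4 + 1/3y^3 + 2/3y^2 - 174/35y + 17/7.
  leading term x: subtract (8/21)·f_2 from 8/7x + 2/5y^4 + 1/3y^3 + 2/3y^2 - 174/35y + 17/7 → 2/5y^4 + 83/105y^3 + 22/21y^2 - 442/105y + 69/35
  leading term y^4: no divisor's leading term divides it; move 2/5y^4 to the remainder.
  leading term y^3: no divisor's leading term divides it; move 83/105y^3 to the remainder.
  leading term y^2: no divisor's leading term divides it; move 22/21y^2 to the remainder.
  leading term y: no divisor's leading term divides it; move -442/105y to the remainder.
  leading term 1: no divisor's leading term divides it; move 69/35 to the remainder.
  remainder 2/5y^4 + 83/105y^3 + 22/21y^2 - 442/105y + 69/35 ≠ 0; add h_3 = 2/5y^4 + 83/105y^3 + 22/21y^2 - 442/105y + 69/35 to the basis.

S(f_1,h_3): lcm = xy^4. S = -5/6xy^3 - 55/21xy^2 + 221/21xy - 69/14x - 32/7y^4 + 17/7y^3.
  leading term xy^3: subtract (10/21y^2)·f_1 from -5/6xy^3 - 55/21xy^2 + 221/21xy - 69/14x - 32/7y^4 + 17/7y^3 → -5/3xy^2 + 221/21xy - 69/14x - 32/7y^4 - 29/21y^3 + 85/42y^2
  leading term xy^2: subtract (20/21y)·f_1 from -5/3xy^2 + 221/21xy - 69/14x - 32/7y^4 - 29/21y^3 + 85/42y^2 → 87/7xy - 69/14x - 32/7y^4 - 29/21y^3 - 235/42y^2 + 85/21y
  leading term xy: subtract (-348/49)·f_1 from 87/7xy - 69/14x - 32/7y^4 - 29/21y^3 - 235/42y^2 + 85/21y → -1875/98x - 32/7y^4 - 29/21y^3 - 235/42y^2 + 8947/147y - 1479/49
  leading term x: subtract (-625/98)·f_2 from -1875/98x - 32/7y^4 - 29/21y^3 - 235/42y^2 + 8947/147y - 1479/49 → -32/7y^4 - 1328/147y^3 - 1760/147y^2 + 7072/147y - 1104/49
  leading term y^4: subtract (-80/7)·h_3 from -32/7y^4 - 1328/147y^3 - 1760/147y^2 + 7072/147y - 1104/49 → 0
  remainder 0.

S(f_2,h_3): leading monomials are coprime, so the S-polynomial reduces to 0 (Buchberger's first criterion).
Every S-polynomial of the final basis reduces to 0, so we have a Gröbner basis.
Inter-reduce: drop elements whose leading term is divisible by another's, tail-reduce, and make monic.
Reduced Gröbner basis: {x - 2/5y^3 - 1/3y^2 - 2/3y + 2/5, y^4 + 83/42y^3 + 55/21y^2 - 221/21y + 69/14}.
Label its elements g_1 = x - 2/5y^3 - 1/3y^2 - 2/3y + 2/5, g_2 = y^4 + 83/42y^3 + 55/21y^2 - 221/21y + 69/14.

Reduce p = x - 2/5y^3 + 29/3y^2 - 2/3y + 17/5 modulo G:
  leading term x: subtract (1)·g_1 from x - 2/5y^3 + 29/3y^2 - 2/3y + 17/5 → 10y^2 + 3
  leading term y^2: no divisor's leading term divides it; move 10y^2 to the remainder.
  leading term 1: no divisor's leading term divides it; move 3 to the remainder.
  normal form = 10y^2 + 3.
The normal form is nonzero, so p ∉ I. Since p minus its normal form lies in I, I + (p) = I + (r) where r = 10y^2 + 3; decide whether this ideal is the whole ring.
Run Buchberger on G together with r (pairs among the g_i already reduce to 0 since G is a Gröbner basis):
g_1 = x - 2/5y^3 - 1/3y^2 - 2/3y + 2/5, LT = x.
g_2 = y^4 + 83/42y^3 + 55/21y^2 - 221/21y + 69/14, LT = y^4.
r = 10y^2 + 3, LT = y^2.

S(g_1,g_2): leading monomials are coprime, so the S-polynomial reduces to 0 (Buchberger's first criterion).
S(g_1,r): leading monomials are coprime, so the S-polynomial reduces to 0 (Buchberger's first criterion).
S(g_2,r): lcm = y^4. S = 83/42y^3 + 487/210y^2 - 221/21y + 69/14.
  leading term y^3: subtract (83/420y)·r from 83/42y^3 + 487/210y^2 - 221/21y + 69/14 → 487/210y^2 - 667/60y + 69/14
  leading term y^2: subtract (487/2100)·r from 487/210y^2 - 667/60y + 69/14 → -667/60y + 2963/700
  leading term y: no divisor's leading term divides it; move -667/60y to the remainder.
  leading term 1: no divisor's leading term divides it; move 2963/700 to the remainder.
  remainder -667/60y + 2963/700 ≠ 0; add m_4 = -667/60y + 2963/700 to the basis.

S(g_1,m_4): leading monomials are coprime, so the S-polynomial reduces to 0 (Buchberger's first criterion).
S(g_2,m_4): lcm = y^4. S = 330139/140070y^3 + 55/21y^2 - 221/21y + 69/14.
  leading term y^3: subtract (330139/1400700y)·r from 330139/140070y^3 + 55/21y^2 - 221/21y + 69/14 → 55/21y^2 - 15731117/1400700y + 69/14
  leading term y^2: subtract (11/42)·r from 55/21y^2 - 15731117/1400700y + 69/14 → -15731117/1400700y + 29/7
  leading term y: subtract (15731117/15571115)·m_4 from -15731117/1400700y + 29/7 → -1455066171/10899780500
  leading term 1: no divisor's leading term divides it; move -1455066171/10899780500 to the remainder.
  remainder -1455066171/10899780500 ≠ 0; add m_5 = -1455066171/10899780500 to the basis.

S(r,m_4): lcm = y^2. S = 8889/23345y + 3/10.
  leading term y: subtract (-106668/3114223)·m_4 from 8889/23345y + 3/10 → 485022057/1089978050
  leading term 1: subtract (-10/3)·m_5 from 485022057/1089978050 → 0
  remainder 0.

S(g_1,m_5): leading monomials are coprime, so the S-polynomial reduces to 0 (Buchberger's first criterion).
S(g_2,m_5): leading monomials are coprime, so the S-polynomial reduces to 0 (Buchberger's first criterion).
S(r,m_5): leading monomials are coprime, so the S-polynomial reduces to 0 (Buchberger's first criterion).
S(m_4,m_5): leading monomials are coprime, so the S-polynomial reduces to 0 (Buchberger's first criterion).
Every S-polynomial of the final basis reduces to 0, so we have a Gröbner basis.
Inter-reduce: drop elements whose leading term is divisible by another's, tail-reduce, and make monic.
Reduced Gröbner basis: {1}.
The reduced Gröbner basis of I + (p) is {1}: the ideal is the whole ring, so the enlarged system has no common solution — adjoining p is inconsistent.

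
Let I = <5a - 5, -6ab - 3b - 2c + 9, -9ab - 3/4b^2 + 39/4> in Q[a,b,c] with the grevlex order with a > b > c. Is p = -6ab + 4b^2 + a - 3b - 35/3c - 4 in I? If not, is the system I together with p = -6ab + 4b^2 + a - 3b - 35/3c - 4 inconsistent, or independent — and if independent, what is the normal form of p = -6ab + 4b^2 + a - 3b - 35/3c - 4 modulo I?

Adjoining -6ab + 4b^2 + a - 3b - 35/3c - 4 makes the ideal the whole ring: the system is inconsistent.

First compute the reduced Gröbner basis of I by Buchberger's algorithm.
f_1 = 5a - 5, LT = a.
f_2 = -6ab - 3b - 2c + 9, LT = ab.
f_3 = -9ab - 3/4b^2 + 39/4, LT = ab.

S(f_1,f_2): lcm = ab. S = -3/2b - 1/3c + 3/2.
  leading term b: no divisor's leading term divides it; move -3/2b to the remainder.
  leading term c: no divisor's leading term divides it; move -1/3c to the remainder.
  leading term 1: no divisor's leading term divides it; move 3/2 to the remainder.
  remainder -3/2b - 1/3c + 3/2 ≠ 0; add h_4 = -3/2b - 1/3c + 3/2 to the basis.

S(f_1,f_3): lcm = ab. S = -1/12b^2 - b + 13/12.
  leading term b^2: subtract (1/18b)·h_4 from -1/12b^2 - b + 13/12 → 1/54bc - 13/12b + 13/12
  leading term bc: subtract (-1/81c)·h_4 from 1/54bc - 13/12b + 13/12 → -1/243c^2 - 13/12b + 1/54c + 13/12
  leading term c^2: no divisor's leading term divides it; move -1/243c^2 to the remainder.
  leading term b: subtract (13/18)·h_4 from -13/12b + 1/54c + 13/12 → 7/27c
  leading term c: no divisor's leading term divides it; move 7/27c to the remainder.
  remainder -1/243c^2 + 7/27c ≠ 0; add h_5 = -1/243c^2 + 7/27c to the basis.

The other S-polynomials (S(f_2,f_3), S(f_1,h_4), S(f_2,h_4), S(f_3,h_4), S(f_1,h_5), S(f_2,h_5), S(f_3,h_5), S(h_4,h_5)) all reduce to 0 modulo the current basis, so we have a Gröbner basis.
Inter-reduce: drop elements whose leading term is divisible by another's, tail-reduce, and make monic.
Reduced Gröbner basis: {c^2 - 63c, a - 1, b + 2/9c - 1}.
Label its elements g_1 = c^2 - 63c, g_2 = a - 1, g_3 = b + 2/9c - 1.

Reduce p = -6ab + 4b^2 + a - 3b - 35/3c - 4 modulo G:
  leading term ab: subtract (-6b)·g_2 from -6ab + 4b^2 + a - 3b - 35/3c - 4 → 4b^2 + a - 9b - 35/3c - 4
  leading term b^2: subtract (4b)·g_3 from 4b^2 + a - 9b - 35/3c - 4 → -8/9bc + a - 5b - 35/3c - 4
  leading term bc: subtract (-8/9c)·g_3 from -8/9bc + a - 5b - 35/3c - 4 → 16/81c^2 + a - 5b - 113/9c - 4
  leading term c^2: subtract (16/81)·g_1 from 16/81c^2 + a - 5b - 113/9c - 4 → a - 5b - 1/9c - 4
  leading term a: subtract (1)·g_2 from a - 5b - 1/9c - 4 → -5b - 1/9c - 3
  leading term b: subtract (-5)·g_3 from -5b - 1/9c - 3 → c - 8
  leading term c: no divisor's leading term divides it; move c to the remainder.
  leading term 1: no divisor's leading term divides it; move -8 to the remainder.
  normal form = c - 8.
The normal form is nonzero, so p ∉ I. Since p minus its normal form lies in I, I + (p) = I + (r) where r = c - 8; decide whether this ideal is the whole ring.
Run Buchberger on G together with r (pairs among the g_i already reduce to 0 since G is a Gröbner basis):
g_1 = c^2 - 63c, LT = c^2.
g_2 = a - 1, LT = a.
g_3 = b + 2/9c - 1, LT = b.
r = c - 8, LT = c.

S(g_1,r): lcm = c^2. S = -55c.
  leading term c: subtract (-55)·r from -55c → -440
  leading term 1: no divisor's leading term divides it; move -440 to the remainder.
  remainder -440 ≠ 0; add m_5 = -440 to the basis.

The other S-polynomials (S(g_1,g_2), S(g_1,g_3), S(g_2,g_3), S(g_2,r), S(g_3,r), S(g_1,m_5), S(g_2,m_5), S(g_3,m_5), S(r,m_5)) all reduce to 0 modulo the current basis, so we have a Gröbner basis.
Inter-reduce: drop elements whose leading term is divisible by another's, tail-reduce, and make monic.
Reduced Gröbner basis: {1}.
The reduced Gröbner basis of I + (p) is {1}: the ideal is the whole ring, so the enlarged system has no common solution — adjoining p is inconsistent.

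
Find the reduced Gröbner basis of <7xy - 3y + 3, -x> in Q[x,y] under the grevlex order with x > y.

f_1 = 7xy - 3y + 3, LT = xy.
f_2 = -x, LT = x.

S(f_1,f_2): lcm = xy. S = -3/7y + 3/7.
  leading term y: no divisor's leading term divides it; move -3/7y to the remainder.
  leading term 1: no divisor's leading term divides it; move 3/7 to the remainder.
  remainder -3/7y + 3/7 ≠ 0; add g_3 = -3/7y + 3/7 to the basis.

The other S-polynomials (S(f_1,g_3), S(f_2,g_3)) all reduce to 0 modulo the current basis, so we have a Gröbner basis.
Inter-reduce: drop elements whose leading term is divisible by another's, tail-reduce, and make monic.

G = {x, y - 1}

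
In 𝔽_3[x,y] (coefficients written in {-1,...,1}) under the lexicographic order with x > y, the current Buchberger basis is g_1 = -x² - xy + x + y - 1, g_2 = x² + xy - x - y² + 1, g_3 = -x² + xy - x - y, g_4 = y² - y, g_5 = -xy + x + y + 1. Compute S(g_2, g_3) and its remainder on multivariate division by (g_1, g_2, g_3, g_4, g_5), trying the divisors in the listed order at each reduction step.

lcm(LM(g_2), LM(g_3)) = x².
S = (lcm/LT(g_2))·g_2 − (lcm/LT(g_3))·g_3 = -xy + x - y² - y + 1.
Reduce S modulo (g_1, g_2, g_3, g_4, g_5) in that order:
  leading term xy: subtract (1)·g_5 from -xy + x - y² - y + 1 → -y² + y
  leading term y²: subtract (-1)·g_4 from -y² + y → 0
The remainder is 0, so this S-polynomial contributes no new basis element.

S(g_2, g_3) = -xy + x - y² - y + 1; remainder on division = 0.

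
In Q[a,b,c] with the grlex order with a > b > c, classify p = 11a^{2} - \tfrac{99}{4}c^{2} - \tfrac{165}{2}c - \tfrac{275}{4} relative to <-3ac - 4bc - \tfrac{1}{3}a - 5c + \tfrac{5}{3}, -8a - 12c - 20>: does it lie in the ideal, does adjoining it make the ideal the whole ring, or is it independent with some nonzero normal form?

11a^{2} - \tfrac{99}{4}c^{2} - \tfrac{165}{2}c - \tfrac{275}{4} lies in I (it reduces to 0).

First compute the reduced Gröbner basis of I by Buchberger's algorithm.
f_1 = -3ac - 4bc - \tfrac{1}{3}a - 5c + \tfrac{5}{3}, LT = ac.
f_2 = -8a - 12c - 20, LT = a.

S(f_1,f_2): lcm = ac. S = \tfrac{4}{3}bc - \tfrac{3}{2}c^{2} + \tfrac{1}{9}a - \tfrac{5}{6}c - \tfrac{5}{9}.
  leading term bc: no divisor's leading term divides it; move \tfrac{4}{3}bc to the remainder.
  leading term c^{2}: no divisor's leading term divides it; move -\tfrac{3}{2}c^{2} to the remainder.
  leading term a: subtract (-\tfrac{1}{72})·f_2 from \tfrac{1}{9}a - \tfrac{5}{6}c - \tfrac{5}{9} → -c - \tfrac{5}{6}
  leading term c: no divisor's leading term divides it; move -c to the remainder.
  leading term 1: no divisor's leading term divides it; move -\tfrac{5}{6} to the remainder.
  remainder \tfrac{4}{3}bc - \tfrac{3}{2}c^{2} - c - \tfrac{5}{6} ≠ 0; add h_3 = \tfrac{4}{3}bc - \tfrac{3}{2}c^{2} - c - \tfrac{5}{6} to the basis.

S(f_1,h_3): lcm = abc. S = \tfrac{9}{8}ac^{2} + \tfrac{4}{3}b^{2}c + \tfrac{1}{9}ab + \tfrac{3}{4}ac + \tfrac{5}{3}bc + \tfrac{5}{8}a - \tfrac{5}{9}b.
  leading term ac^{2}: subtract (-\tfrac{3}{8}c)·f_1 from \tfrac{9}{8}ac^{2} + \tfrac{4}{3}b^{2}c + \tfrac{1}{9}ab + \tfrac{3}{4}ac + \tfrac{5}{3}bc + \tfrac{5}{8}a - \tfrac{5}{9}b → \tfrac{4}{3}b^{2}c - \tfrac{3}{2}bc^{2} + \tfrac{1}{9}ab + \tfrac{5}{8}ac + \tfrac{5}{3}bc - \tfrac{15}{8}c^{2} + \tfrac{5}{8}a - \tfrac{5}{9}b + \tfrac{5}{8}c
  leading term b^{2}c: subtract (b)·h_3 from \tfrac{4}{3}b^{2}c - \tfrac{3}{2}bc^{2} + \tfrac{1}{9}ab + \tfrac{5}{8}ac + \tfrac{5}{3}bc - \tfrac{15}{8}c^{2} + \tfrac{5}{8}a - \tfrac{5}{9}b + \tfrac{5}{8}c → \tfrac{1}{9}ab + \tfrac{5}{8}ac + \tfrac{8}{3}bc - \tfrac{15}{8}c^{2} + \tfrac{5}{8}a + \tfrac{5}{18}b + \tfrac{5}{8}c
  leading term ab: subtract (-\tfrac{1}{72}b)·f_2 from \tfrac{1}{9}ab + \tfrac{5}{8}ac + \tfrac{8}{3}bc - \tfrac{15}{8}c^{2} + \tfrac{5}{8}a + \tfrac{5}{18}b + \tfrac{5}{8}c → \tfrac{5}{8}ac + \tfrac{5}{2}bc - \tfrac{15}{8}c^{2} + \tfrac{5}{8}a + \tfrac{5}{8}c
  leading term ac: subtract (-\tfrac{5}{24})·f_1 from \tfrac{5}{8}ac + \tfrac{5}{2}bc - \tfrac{15}{8}c^{2} + \tfrac{5}{8}a + \tfrac{5}{8}c → \tfrac{5}{3}bc - \tfrac{15}{8}c^{2} + \tfrac{5}{9}a - \tfrac{5}{12}c + \tfrac{25}{72}
  leading term bc: subtract (\tfrac{5}{4})·h_3 from \tfrac{5}{3}bc - \tfrac{15}{8}c^{2} + \tfrac{5}{9}a - \tfrac{5}{12}c + \tfrac{25}{72} → \tfrac{5}{9}a + \tfrac{5}{6}c + \tfrac{25}{18}
  leading term a: subtract (-\tfrac{5}{72})·f_2 from \tfrac{5}{9}a + \tfrac{5}{6}c + \tfrac{25}{18} → 0
  remainder 0.

S(f_2,h_3): leading monomials are coprime, so the S-polynomial reduces to 0 (Buchberger's first criterion).
Every S-polynomial of the final basis reduces to 0, so we have a Gröbner basis.
Inter-reduce: drop elements whose leading term is divisible by another's, tail-reduce, and make monic.
Reduced Gröbner basis: {bc - \tfrac{9}{8}c^{2} - \tfrac{3}{4}c - \tfrac{5}{8}, a + \tfrac{3}{2}c + \tfrac{5}{2}}.
Label its elements g_1 = bc - \tfrac{9}{8}c^{2} - \tfrac{3}{4}c - \tfrac{5}{8}, g_2 = a + \tfrac{3}{2}c + \tfrac{5}{2}.

Reduce p = 11a^{2} - \tfrac{99}{4}c^{2} - \tfrac{165}{2}c - \tfrac{275}{4} modulo G:
  leading term a^{2}: subtract (11a)·g_2 from 11a^{2} - \tfrac{99}{4}c^{2} - \tfrac{165}{2}c - \tfrac{275}{4} → -\tfrac{33}{2}ac - \tfrac{99}{4}c^{2} - \tfrac{55}{2}a - \tfrac{165}{2}c - \tfrac{275}{4}
  leading term ac: subtract (-\tfrac{33}{2}c)·g_2 from -\tfrac{33}{2}ac - \tfrac{99}{4}c^{2} - \tfrac{55}{2}a - \tfrac{165}{2}c - \tfrac{275}{4} → -\tfrac{55}{2}a - \tfrac{165}{4}c - \tfrac{275}{4}
  leading term a: subtract (-\tfrac{55}{2})·g_2 from -\tfrac{55}{2}a - \tfrac{165}{4}c - \tfrac{275}{4} → 0
  normal form = 0.
Since the normal form is 0, p ∈ I.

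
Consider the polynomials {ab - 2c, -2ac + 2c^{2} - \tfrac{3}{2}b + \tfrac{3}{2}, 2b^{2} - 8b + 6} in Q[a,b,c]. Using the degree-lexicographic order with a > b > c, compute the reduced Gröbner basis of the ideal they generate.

G = {a^{2} - b + 1, ab - 2c, ac - \tfrac{3}{2}b + \tfrac{3}{2}, b^{2} - 4b + 3, bc + \tfrac{3}{2}a - 4c, c^{2} - \tfrac{9}{4}b + \tfrac{9}{4}}

f_1 = ab - 2c, LT = ab.
f_2 = -2ac + 2c^{2} - \tfrac{3}{2}b + \tfrac{3}{2}, LT = ac.
f_3 = 2b^{2} - 8b + 6, LT = b^{2}.

S(f_1,f_2): lcm = abc. S = bc^{2} - \tfrac{3}{4}b^{2} - 2c^{2} + \tfrac{3}{4}b.
  leading term bc^{2}: no divisor's leading term divides it; move bc^{2} to the remainder.
  leading term b^{2}: subtract (-\tfrac{3}{8})·f_3 from -\tfrac{3}{4}b^{2} - 2c^{2} + \tfrac{3}{4}b → -2c^{2} - \tfrac{9}{4}b + \tfrac{9}{4}
  leading term c^{2}: no divisor's leading term divides it; move -2c^{2} to the remainder.
  leading term b: no divisor's leading term divides it; move -\tfrac{9}{4}b to the remainder.
  leading term 1: no divisor's leading term divides it; move \tfrac{9}{4} to the remainder.
  remainder bc^{2} - 2c^{2} - \tfrac{9}{4}b + \tfrac{9}{4} ≠ 0; add g_4 = bc^{2} - 2c^{2} - \tfrac{9}{4}b + \tfrac{9}{4} to the basis.

S(f_1,f_3): lcm = ab^{2}. S = 4ab - 2bc - 3a.
  leading term ab: subtract (4)·f_1 from 4ab - 2bc - 3a → -2bc - 3a + 8c
  leading term bc: no divisor's leading term divides it; move -2bc to the remainder.
  leading term a: no divisor's leading term divides it; move -3a to the remainder.
  leading term c: no divisor's leading term divides it; move 8c to the remainder.
  remainder -2bc - 3a + 8c ≠ 0; add g_5 = -2bc - 3a + 8c to the basis.

S(f_3,g_4): lcm = b^{2}c^{2}. S = -2bc^{2} + \tfrac{9}{4}b^{2} + 3c^{2} - \tfrac{9}{4}b.
  leading term bc^{2}: subtract (-2)·g_4 from -2bc^{2} + \tfrac{9}{4}b^{2} + 3c^{2} - \tfrac{9}{4}b → \tfrac{9}{4}b^{2} - c^{2} - \tfrac{27}{4}b + \tfrac{9}{2}
  leading term b^{2}: subtract (\tfrac{9}{8})·f_3 from \tfrac{9}{4}b^{2} - c^{2} - \tfrac{27}{4}b + \tfrac{9}{2} → -c^{2} + \tfrac{9}{4}b - \tfrac{9}{4}
  leading term c^{2}: no divisor's leading term divides it; move -c^{2} to the remainder.
  leading term b: no divisor's leading term divides it; move \tfrac{9}{4}b to the remainder.
  leading term 1: no divisor's leading term divides it; move -\tfrac{9}{4} to the remainder.
  remainder -c^{2} + \tfrac{9}{4}b - \tfrac{9}{4} ≠ 0; add g_6 = -c^{2} + \tfrac{9}{4}b - \tfrac{9}{4} to the basis.

S(f_1,g_5): lcm = abc. S = -\tfrac{3}{2}a^{2} + 4ac - 2c^{2}.
  leading term a^{2}: no divisor's leading term divides it; move -\tfrac{3}{2}a^{2} to the remainder.
  leading term ac: subtract (-2)·f_2 from 4ac - 2c^{2} → 2c^{2} - 3b + 3
  leading term c^{2}: subtract (-2)·g_6 from 2c^{2} - 3b + 3 → \tfrac{3}{2}b - \tfrac{3}{2}
  leading term b: no divisor's leading term divides it; move \tfrac{3}{2}b to the remainder.
  leading term 1: no divisor's leading term divides it; move -\tfrac{3}{2} to the remainder.
  remainder -\tfrac{3}{2}a^{2} + \tfrac{3}{2}b - \tfrac{3}{2} ≠ 0; add g_7 = -\tfrac{3}{2}a^{2} + \tfrac{3}{2}b - \tfrac{3}{2} to the basis.

The other S-polynomials (S(f_2,f_3), S(f_1,g_4), S(f_2,g_4), S(f_2,g_5), S(f_3,g_5), S(g_4,g_5), S(f_1,g_6), S(f_2,g_6), S(f_3,g_6), S(g_4,g_6), S(g_5,g_6), S(f_1,g_7), S(f_2,g_7), S(f_3,g_7), S(g_4,g_7), S(g_5,g_7), S(g_6,g_7)) all reduce to 0 modulo the current basis, so we have a Gröbner basis.
Inter-reduce: drop elements whose leading term is divisible by another's, tail-reduce, and make monic.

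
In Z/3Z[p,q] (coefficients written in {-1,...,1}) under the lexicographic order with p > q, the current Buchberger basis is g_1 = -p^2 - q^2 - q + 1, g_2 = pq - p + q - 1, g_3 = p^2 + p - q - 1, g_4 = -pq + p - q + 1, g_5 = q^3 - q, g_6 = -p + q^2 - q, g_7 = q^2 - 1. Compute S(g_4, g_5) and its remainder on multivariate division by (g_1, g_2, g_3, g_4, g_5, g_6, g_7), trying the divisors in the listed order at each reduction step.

S(g_4, g_5) = -pq^2 + pq + q^3 - q^2; remainder on division = 0.

lcm(LM(g_4), LM(g_5)) = pq^3.
S = (lcm/LT(g_4))·g_4 − (lcm/LT(g_5))·g_5 = -pq^2 + pq + q^3 - q^2.
Reduce S modulo (g_1, g_2, g_3, g_4, g_5, g_6, g_7) in that order:
  leading term pq^2: subtract (-q)·g_2 from -pq^2 + pq + q^3 - q^2 → q^3 - q
  leading term q^3: subtract (1)·g_5 from q^3 - q → 0
The remainder is 0, so this S-polynomial contributes no new basis element.
An S-polynomial is built so that the two leading terms cancel; whether anything survives reduction is exactly the Gröbner-basis criterion.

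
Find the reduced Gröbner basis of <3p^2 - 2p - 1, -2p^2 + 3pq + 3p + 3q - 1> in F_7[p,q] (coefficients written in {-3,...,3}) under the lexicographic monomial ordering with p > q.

f_1 = 3p^2 - 2p - 1, LT = p^2.
f_2 = -2p^2 + 3pq + 3p + 3q - 1, LT = p^2.

S(f_1,f_2): lcm = p^2. S = -2pq + 2p - 2q - 2.
  leading term pq: no divisor's leading term divides it; move -2pq to the remainder.
  leading term p: no divisor's leading term divides it; move 2p to the remainder.
  leading term q: no divisor's leading term divides it; move -2q to the remainder.
  leading term 1: no divisor's leading term divides it; move -2 to the remainder.
  remainder -2pq + 2p - 2q - 2 ≠ 0; add g_3 = -2pq + 2p - 2q - 2 to the basis.

S(f_1,g_3): lcm = p^2q. S = p^2 + 3pq - p + 2q.
  leading term p^2: subtract (-2)·f_1 from p^2 + 3pq - p + 2q → 3pq + 2p + 2q - 2
  leading term pq: subtract (2)·g_3 from 3pq + 2p + 2q - 2 → -2p - q + 2
  leading term p: no divisor's leading term divides it; move -2p to the remainder.
  leading term q: no divisor's leading term divides it; move -q to the remainder.
  leading term 1: no divisor's leading term divides it; move 2 to the remainder.
  remainder -2p - q + 2 ≠ 0; add g_4 = -2p - q + 2 to the basis.

S(g_3,g_4): lcm = pq. S = -p + 3q^2 + 2q + 1.
  leading term p: subtract (-3)·g_4 from -p + 3q^2 + 2q + 1 → 3q^2 - q
  leading term q^2: no divisor's leading term divides it; move 3q^2 to the remainder.
  leading term q: no divisor's leading term divides it; move -q to the remainder.
  remainder 3q^2 - q ≠ 0; add g_5 = 3q^2 - q to the basis.

The other S-polynomials (S(f_2,g_3), S(f_1,g_4), S(f_2,g_4), S(f_1,g_5), S(f_2,g_5), S(g_3,g_5), S(g_4,g_5)) all reduce to 0 modulo the current basis, so we have a Gröbner basis.
Inter-reduce: drop elements whose leading term is divisible by another's, tail-reduce, and make monic.

G = {p - 3q - 1, q^2 + 2q}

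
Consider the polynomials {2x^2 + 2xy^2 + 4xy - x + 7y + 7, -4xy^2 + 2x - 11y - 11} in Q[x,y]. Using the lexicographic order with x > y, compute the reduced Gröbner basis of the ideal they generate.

G = {x + 6/11y^4 - 4y^3 - 9/11y^2 + 19/2y + 127/22, y^5 - 19/3y^4 - 25/3y^3 + 51/4y^2 + 289/12y + 31/3}

This is the nonlinear analogue of row-reducing a linear system.

f_1 = 2x^2 + 2xy^2 + 4xy - x + 7y + 7, LT = x^2.
f_2 = -4xy^2 + 2x - 11y - 11, LT = xy^2.

S(f_1,f_2): lcm = x^2y^2. S = 1/2x^2 + xy^4 + 2xy^3 - 1/2xy^2 - 11/4xy - 11/4x + 7/2y^3 + 7/2y^2.
  reduce S modulo (f_1, f_2):
  remainder -11/4xy - 11/4x + 3/4y^3 - 19/4y^2 - 47/8y - 3/8 ≠ 0; add g_3 = -11/4xy - 11/4x + 3/4y^3 - 19/4y^2 - 47/8y - 3/8 to the basis.

S(f_2,g_3): lcm = xy^2. S = -xy - 1/2x + 3/11y^4 - 19/11y^3 - 47/22y^2 + 115/44y + 11/4.
  reduce S modulo (f_1, f_2, g_3):
  remainder 1/2x + 3/11y^4 - 2y^3 - 9/22y^2 + 19/4y + 127/44 ≠ 0; add g_4 = 1/2x + 3/11y^4 - 2y^3 - 9/22y^2 + 19/4y + 127/44 to the basis.

S(f_2,g_4): lcm = xy^2. S = -1/2x - 6/11y^6 + 4y^5 + 9/11y^4 - 19/2y^3 - 127/22y^2 + 11/4y + 11/4.
  reduce S modulo (f_1, f_2, g_3, g_4):
  remainder -6/11y^6 + 4y^5 + 12/11y^4 - 23/2y^3 - 68/11y^2 + 15/2y + 62/11 ≠ 0; add g_5 = -6/11y^6 + 4y^5 + 12/11y^4 - 23/2y^3 - 68/11y^2 + 15/2y + 62/11 to the basis.

S(g_3,g_4): lcm = xy. S = x - 6/11y^5 + 4y^4 + 6/11y^3 - 171/22y^2 - 40/11y + 3/22.
  reduce S modulo (f_1, f_2, g_3, g_4, g_5):
  remainder -6/11y^5 + 38/11y^4 + 50/11y^3 - 153/22y^2 - 289/22y - 62/11 ≠ 0; add g_6 = -6/11y^5 + 38/11y^4 + 50/11y^3 - 153/22y^2 - 289/22y - 62/11 to the basis.

The other S-polynomials (S(f_1,g_3), S(f_1,g_4), S(f_1,g_5), S(f_2,g_5), S(g_3,g_5), S(g_4,g_5), S(f_1,g_6), S(f_2,g_6), S(g_3,g_6), S(g_4,g_6), S(g_5,g_6)) all reduce to 0 modulo the current basis, so we have a Gröbner basis.
Inter-reduce: drop elements whose leading term is divisible by another's, tail-reduce, and make monic.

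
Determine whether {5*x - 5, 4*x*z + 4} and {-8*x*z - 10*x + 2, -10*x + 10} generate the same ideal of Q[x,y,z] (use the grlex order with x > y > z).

Equality of ideals is decidable: compute both reduced Gröbner bases (unique for the ordering) and check whether they agree.
Buchberger on the first generating set:
f_1 = 5*x - 5, LT = x.
f_2 = 4*x*z + 4, LT = x*z.

S(f_1,f_2): lcm = x*z. S = -z - 1.
  reduce S modulo (f_1, f_2):
  remainder -z - 1 ≠ 0; add g_3 = -z - 1 to the basis.

The other S-polynomials (S(f_1,g_3), S(f_2,g_3)) all reduce to 0 modulo the current basis, so we have a Gröbner basis.
Inter-reduce: drop elements whose leading term is divisible by another's, tail-reduce, and make monic.
Reduced Gröbner basis: {x - 1, z + 1}.

Buchberger on the second generating set:
h_1 = -8*x*z - 10*x + 2, LT = x*z.
h_2 = -10*x + 10, LT = x.

S(h_1,h_2): lcm = x*z. S = 5/4*x + z - 1/4.
  reduce S modulo (h_1, h_2):
  remainder z + 1 ≠ 0; add k_3 = z + 1 to the basis.

The other S-polynomials (S(h_1,k_3), S(h_2,k_3)) all reduce to 0 modulo the current basis, so we have a Gröbner basis.
Inter-reduce: drop elements whose leading term is divisible by another's, tail-reduce, and make monic.
Reduced Gröbner basis: {x - 1, z + 1}.

Same reduced basis, so the two generating sets span the same ideal.
The choice of monomial ordering does not affect the verdict — as long as both bases are computed under the same ordering, their equality decides ideal equality.

Yes, the ideals are equal.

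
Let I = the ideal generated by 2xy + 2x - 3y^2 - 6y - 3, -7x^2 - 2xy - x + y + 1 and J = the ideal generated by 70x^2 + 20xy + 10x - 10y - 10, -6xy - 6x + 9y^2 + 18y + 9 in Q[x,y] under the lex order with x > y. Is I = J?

Yes, the ideals are equal.

Since reduced Gröbner bases are canonical representatives of ideals under a given ordering, it suffices to compute and compare them.
Buchberger on the first generating set:
f_1 = 2xy + 2x - 3y^2 - 6y - 3, LT = xy.
f_2 = -7x^2 - 2xy - x + y + 1, LT = x^2.

S(f_1,f_2): lcm = x^2y. S = x^2 - 25/14xy^2 - 22/7xy - 3/2x + 1/7y^2 + 1/7y.
  leading term x^2: subtract (-1/7)·f_2 from x^2 - 25/14xy^2 - 22/7xy - 3/2x + 1/7y^2 + 1/7y → -25/14xy^2 - 24/7xy - 23/14x + 1/7y^2 + 2/7y + 1/7
  leading term xy^2: subtract (-25/28y)·f_1 from -25/14xy^2 - 24/7xy - 23/14x + 1/7y^2 + 2/7y + 1/7 → -23/14xy - 23/14x - 75/28y^3 - 73/14y^2 - 67/28y + 1/7
  leading term xy: subtract (-23/28)·f_1 from -23/14xy - 23/14x - 75/28y^3 - 73/14y^2 - 67/28y + 1/7 → -75/28y^3 - 215/28y^2 - 205/28y - 65/28
  leading term y^3: no divisor's leading term divides it; move -75/28y^3 to the remainder.
  leading term y^2: no divisor's leading term divides it; move -215/28y^2 to the remainder.
  leading term y: no divisor's leading term divides it; move -205/28y to the remainder.
  leading term 1: no divisor's leading term divides it; move -65/28 to the remainder.
  remainder -75/28y^3 - 215/28y^2 - 205/28y - 65/28 ≠ 0; add g_3 = -75/28y^3 - 215/28y^2 - 205/28y - 65/28 to the basis.

The other S-polynomials (S(f_1,g_3), S(f_2,g_3)) all reduce to 0 modulo the current basis, so we have a Gröbner basis.
Inter-reduce: drop elements whose leading term is divisible by another's, tail-reduce, and make monic.
Reduced Gröbner basis: {x^2 - 1/7x + 3/7y^2 + 5/7y + 2/7, xy + x - 3/2y^2 - 3y - 3/2, y^3 + 43/15y^2 + 41/15y + 13/15}.

Buchberger on the second generating set:
h_1 = 70x^2 + 20xy + 10x - 10y - 10, LT = x^2.
h_2 = -6xy - 6x + 9y^2 + 18y + 9, LT = xy.

S(h_1,h_2): lcm = x^2y. S = -x^2 + 25/14xy^2 + 22/7xy + 3/2x - 1/7y^2 - 1/7y.
  leading term x^2: subtract (-1/70)·h_1 from -x^2 + 25/14xy^2 + 22/7xy + 3/2x - 1/7y^2 - 1/7y → 25/14xy^2 + 24/7xy + 23/14x - 1/7y^2 - 2/7y - 1/7
  leading term xy^2: subtract (-25/84y)·h_2 from 25/14xy^2 + 24/7xy + 23/14x - 1/7y^2 - 2/7y - 1/7 → 23/14xy + 23/14x + 75/28y^3 + 73/14y^2 + 67/28y - 1/7
  leading term xy: subtract (-23/84)·h_2 from 23/14xy + 23/14x + 75/28y^3 + 73/14y^2 + 67/28y - 1/7 → 75/28y^3 + 215/28y^2 + 205/28y + 65/28
  leading term y^3: no divisor's leading term divides it; move 75/28y^3 to the remainder.
  leading term y^2: no divisor's leading term divides it; move 215/28y^2 to the remainder.
  leading term y: no divisor's leading term divides it; move 205/28y to the remainder.
  leading term 1: no divisor's leading term divides it; move 65/28 to the remainder.
  remainder 75/28y^3 + 215/28y^2 + 205/28y + 65/28 ≠ 0; add k_3 = 75/28y^3 + 215/28y^2 + 205/28y + 65/28 to the basis.

The other S-polynomials (S(h_1,k_3), S(h_2,k_3)) all reduce to 0 modulo the current basis, so we have a Gröbner basis.
Inter-reduce: drop elements whose leading term is divisible by another's, tail-reduce, and make monic.
Reduced Gröbner basis: {x^2 - 1/7x + 3/7y^2 + 5/7y + 2/7, xy + x - 3/2y^2 - 3y - 3/2, y^3 + 43/15y^2 + 41/15y + 13/15}.

Same reduced basis, so the two generating sets span the same ideal.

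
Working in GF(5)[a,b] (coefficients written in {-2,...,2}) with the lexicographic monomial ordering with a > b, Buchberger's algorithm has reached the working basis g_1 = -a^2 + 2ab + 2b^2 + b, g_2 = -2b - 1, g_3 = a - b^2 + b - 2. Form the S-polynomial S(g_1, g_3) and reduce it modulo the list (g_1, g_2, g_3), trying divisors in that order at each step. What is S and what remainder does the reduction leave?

lcm(LM(g_1), LM(g_3)) = a^2.
S = (lcm/LT(g_1))·g_1 − (lcm/LT(g_3))·g_3 = ab^2 + 2ab + 2a - 2b^2 - b.
Reduce S modulo (g_1, g_2, g_3) in that order:
  leading term ab^2: subtract (2ab)·g_2 from ab^2 + 2ab + 2a - 2b^2 - b → -ab + 2a - 2b^2 - b
  leading term ab: subtract (-2a)·g_2 from -ab + 2a - 2b^2 - b → -2b^2 - b
  leading term b^2: subtract (b)·g_2 from -2b^2 - b → 0
The remainder is 0, so this S-polynomial contributes no new basis element.
This is the inner loop of Buchberger's algorithm — each nonzero remainder becomes a new basis element.

S(g_1, g_3) = ab^2 + 2ab + 2a - 2b^2 - b; remainder on division = 0.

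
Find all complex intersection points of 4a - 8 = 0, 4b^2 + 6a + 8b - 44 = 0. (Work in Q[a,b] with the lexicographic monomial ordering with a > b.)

Compute a lex Gröbner basis by Buchberger's algorithm.
f_1 = 4a - 8, LT = a.
f_2 = 6a + 4b^2 + 8b - 44, LT = a.

S(f_1,f_2): lcm = a. S = -2/3b^2 - 4/3b + 16/3.
  leading term b^2: no divisor's leading term divides it; move -2/3b^2 to the remainder.
  leading term b: no divisor's leading term divides it; move -4/3b to the remainder.
  leading term 1: no divisor's leading term divides it; move 16/3 to the remainder.
  remainder -2/3b^2 - 4/3b + 16/3 ≠ 0; add h_3 = -2/3b^2 - 4/3b + 16/3 to the basis.

The other S-polynomials (S(f_1,h_3), S(f_2,h_3)) all reduce to 0 modulo the current basis, so we have a Gröbner basis.
Inter-reduce: drop elements whose leading term is divisible by another's, tail-reduce, and make monic.
Reduced Gröbner basis: {a - 2, b^2 + 2b - 8}.

Since the basis is lex-ordered, b^2 + 2b - 8 is univariate in b. Its roots are {-4, 2}. Back-substituting each root into the other basis elements fixes the other coordinates.
  b = -4: the earlier basis element becomes a - 2 = 0, giving a = 2 — point (2, -4).
  b = 2: the earlier basis element becomes a - 2 = 0, giving a = 2 — point (2, 2).

{(2, -4), (2, 2)}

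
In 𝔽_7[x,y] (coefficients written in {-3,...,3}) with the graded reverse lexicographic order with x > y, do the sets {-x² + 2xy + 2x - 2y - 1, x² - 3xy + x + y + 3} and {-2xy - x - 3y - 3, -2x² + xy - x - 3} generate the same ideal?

No, the ideals differ.

Two ideals are equal iff their reduced Gröbner bases coincide (the reduced basis is unique for a fixed ordering).
Buchberger on the first generating set:
f_1 = -x² + 2xy + 2x - 2y - 1, LT = x².
f_2 = x² - 3xy + x + y + 3, LT = x².

S(f_1,f_2): lcm = x². S = xy - 3x + y - 2.
  leading term xy: no divisor's leading term divides it; move xy to the remainder.
  leading term x: no divisor's leading term divides it; move -3x to the remainder.
  leading term y: no divisor's leading term divides it; move y to the remainder.
  leading term 1: no divisor's leading term divides it; move -2 to the remainder.
  remainder xy - 3x + y - 2 ≠ 0; add g_3 = xy - 3x + y - 2 to the basis.

S(f_1,g_3): lcm = x²y. S = -2xy² + 3x² - 3xy + 2y² + 2x + y.
  leading term xy²: subtract (-2y)·g_3 from -2xy² + 3x² - 3xy + 2y² + 2x + y → 3x² - 2xy - 3y² + 2x - 3y
  leading term x²: subtract (-3)·f_1 from 3x² - 2xy - 3y² + 2x - 3y → -3xy - 3y² + x - 2y - 3
  leading term xy: subtract (-3)·g_3 from -3xy - 3y² + x - 2y - 3 → -3y² - x + y - 2
  leading term y²: no divisor's leading term divides it; move -3y² to the remainder.
  leading term x: no divisor's leading term divides it; move -x to the remainder.
  leading term y: no divisor's leading term divides it; move y to the remainder.
  leading term 1: no divisor's leading term divides it; move -2 to the remainder.
  remainder -3y² - x + y - 2 ≠ 0; add g_4 = -3y² - x + y - 2 to the basis.

The other S-polynomials (S(f_2,g_3), S(f_1,g_4), S(f_2,g_4), S(g_3,g_4)) all reduce to 0 modulo the current basis, so we have a Gröbner basis.
Inter-reduce: drop elements whose leading term is divisible by another's, tail-reduce, and make monic.
Reduced Gröbner basis: {x² - x - 3y - 3, xy - 3x + y - 2, y² - 2x + 2y + 3}.

Buchberger on the second generating set:
h_1 = -2xy - x - 3y - 3, LT = xy.
h_2 = -2x² + xy - x - 3, LT = x².

S(h_1,h_2): lcm = x²y. S = -3xy² - 3x² + xy - 2x + 2y.
  leading term xy²: subtract (-2y)·h_1 from -3xy² - 3x² + xy - 2x + 2y → -3x² - xy + y² - 2x + 3y
  leading term x²: subtract (-2)·h_2 from -3x² - xy + y² - 2x + 3y → xy + y² + 3x + 3y + 1
  leading term xy: subtract (3)·h_1 from xy + y² + 3x + 3y + 1 → y² - x - 2y + 3
  leading term y²: no divisor's leading term divides it; move y² to the remainder.
  leading term x: no divisor's leading term divides it; move -x to the remainder.
  leading term y: no divisor's leading term divides it; move -2y to the remainder.
  leading term 1: no divisor's leading term divides it; move 3 to the remainder.
  remainder y² - x - 2y + 3 ≠ 0; add k_3 = y² - x - 2y + 3 to the basis.

The other S-polynomials (S(h_1,k_3), S(h_2,k_3)) all reduce to 0 modulo the current basis, so we have a Gröbner basis.
Inter-reduce: drop elements whose leading term is divisible by another's, tail-reduce, and make monic.
Reduced Gröbner basis: {x² - x - y - 3, xy - 3x - 2y - 2, y² - x - 2y + 3}.

The bases are distinct; the ideals are different.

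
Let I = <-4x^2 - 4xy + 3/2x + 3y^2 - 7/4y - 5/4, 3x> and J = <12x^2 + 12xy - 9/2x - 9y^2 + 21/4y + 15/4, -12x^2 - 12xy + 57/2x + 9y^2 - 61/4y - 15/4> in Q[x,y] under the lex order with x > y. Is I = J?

Equality of ideals is decidable: compute both reduced Gröbner bases (unique for the ordering) and check whether they agree.
Buchberger on the first generating set:
f_1 = -4x^2 - 4xy + 3/2x + 3y^2 - 7/4y - 5/4, LT = x^2.
f_2 = 3x, LT = x.

S(f_1,f_2): lcm = x^2. S = xy - 3/8x - 3/4y^2 + 7/16y + 5/16.
  leading term xy: subtract (1/3y)·f_2 from xy - 3/8x - 3/4y^2 + 7/16y + 5/16 → -3/8x - 3/4y^2 + 7/16y + 5/16
  leading term x: subtract (-1/8)·f_2 from -3/8x - 3/4y^2 + 7/16y + 5/16 → -3/4y^2 + 7/16y + 5/16
  leading term y^2: no divisor's leading term divides it; move -3/4y^2 to the remainder.
  leading term y: no divisor's leading term divides it; move 7/16y to the remainder.
  leading term 1: no divisor's leading term divides it; move 5/16 to the remainder.
  remainder -3/4y^2 + 7/16y + 5/16 ≠ 0; add g_3 = -3/4y^2 + 7/16y + 5/16 to the basis.

S(f_1,g_3): leading monomials are coprime, so the S-polynomial reduces to 0 (Buchberger's first criterion).
S(f_2,g_3): leading monomials are coprime, so the S-polynomial reduces to 0 (Buchberger's first criterion).
Every S-polynomial of the final basis reduces to 0, so we have a Gröbner basis.
Inter-reduce: drop elements whose leading term is divisible by another's, tail-reduce, and make monic.
Reduced Gröbner basis: {x, y^2 - 7/12y - 5/12}.

Buchberger on the second generating set:
h_1 = 12x^2 + 12xy - 9/2x - 9y^2 + 21/4y + 15/4, LT = x^2.
h_2 = -12x^2 - 12xy + 57/2x + 9y^2 - 61/4y - 15/4, LT = x^2.

S(h_1,h_2): lcm = x^2. S = 2x - 5/6y.
  leading term x: no divisor's leading term divides it; move 2x to the remainder.
  leading term y: no divisor's leading term divides it; move -5/6y to the remainder.
  remainder 2x - 5/6y ≠ 0; add k_3 = 2x - 5/6y to the basis.

S(h_1,k_3): lcm = x^2. S = 17/12xy - 3/8x - 3/4y^2 + 7/16y + 5/16.
  leading term xy: subtract (17/24y)·k_3 from 17/12xy - 3/8x - 3/4y^2 + 7/16y + 5/16 → -3/8x - 23/144y^2 + 7/16y + 5/16
  leading term x: subtract (-3/16)·k_3 from -3/8x - 23/144y^2 + 7/16y + 5/16 → -23/144y^2 + 9/32y + 5/16
  leading term y^2: no divisor's leading term divides it; move -23/144y^2 to the remainder.
  leading term y: no divisor's leading term divides it; move 9/32y to the remainder.
  leading term 1: no divisor's leading term divides it; move 5/16 to the remainder.
  remainder -23/144y^2 + 9/32y + 5/16 ≠ 0; add k_4 = -23/144y^2 + 9/32y + 5/16 to the basis.

S(h_2,k_3): lcm = x^2. S = 17/12xy - 19/8x - 3/4y^2 + 61/48y + 5/16.
  leading term xy: subtract (17/24y)·k_3 from 17/12xy - 19/8x - 3/4y^2 + 61/48y + 5/16 → -19/8x - 23/144y^2 + 61/48y + 5/16
  leading term x: subtract (-19/16)·k_3 from -19/8x - 23/144y^2 + 61/48y + 5/16 → -23/144y^2 + 9/32y + 5/16
  leading term y^2: subtract (1)·k_4 from -23/144y^2 + 9/32y + 5/16 → 0
  remainder 0.

S(h_1,k_4): leading monomials are coprime, so the S-polynomial reduces to 0 (Buchberger's first criterion).
S(h_2,k_4): leading monomials are coprime, so the S-polynomial reduces to 0 (Buchberger's first criterion).
S(k_3,k_4): leading monomials are coprime, so the S-polynomial reduces to 0 (Buchberger's first criterion).
Every S-polynomial of the final basis reduces to 0, so we have a Gröbner basis.
Inter-reduce: drop elements whose leading term is divisible by another's, tail-reduce, and make monic.
Reduced Gröbner basis: {x - 5/12y, y^2 - 81/46y - 45/23}.

Since the reduced bases disagree, the two ideals are not the same.
The same test decides containment: I ⊆ J iff every generator of I reduces to 0 modulo a Gröbner basis of J.

No, the ideals differ.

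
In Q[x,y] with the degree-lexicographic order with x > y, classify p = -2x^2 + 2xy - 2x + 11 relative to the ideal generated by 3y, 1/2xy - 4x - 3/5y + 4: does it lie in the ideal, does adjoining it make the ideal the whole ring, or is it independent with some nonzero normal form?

First compute the reduced Gröbner basis of I by Buchberger's algorithm.
f_1 = 3y, LT = y.
f_2 = 1/2xy - 4x - 3/5y + 4, LT = xy.

S(f_1,f_2): lcm = xy. S = 8x + 6/5y - 8.
  leading term x: no divisor's leading term divides it; move 8x to the remainder.
  leading term y: subtract (2/5)·f_1 from 6/5y - 8 → -8
  leading term 1: no divisor's leading term divides it; move -8 to the remainder.
  remainder 8x - 8 ≠ 0; add h_3 = 8x - 8 to the basis.

The other S-polynomials (S(f_1,h_3), S(f_2,h_3)) all reduce to 0 modulo the current basis, so we have a Gröbner basis.
Inter-reduce: drop elements whose leading term is divisible by another's, tail-reduce, and make monic.
Reduced Gröbner basis: {x - 1, y}.
Label its elements g_1 = x - 1, g_2 = y.

Reduce p = -2x^2 + 2xy - 2x + 11 modulo G:
  leading term x^2: subtract (-2x)·g_1 from -2x^2 + 2xy - 2x + 11 → 2xy - 4x + 11
  leading term xy: subtract (2y)·g_1 from 2xy - 4x + 11 → -4x + 2y + 11
  leading term x: subtract (-4)·g_1 from -4x + 2y + 11 → 2y + 7
  leading term y: subtract (2)·g_2 from 2y + 7 → 7
  leading term 1: no divisor's leading term divides it; move 7 to the remainder.
  normal form = 7.
The normal form is nonzero, so p ∉ I. Since p minus its normal form lies in I, I + (p) = I + (r) where r = 7; decide whether this ideal is the whole ring.
Here r = 7 is a nonzero constant, hence a unit: 1 ∈ I + (p), the Gröbner basis of I + (p) is {1}, and the enlarged system has no common solution — adjoining p is inconsistent.

Adjoining -2x^2 + 2xy - 2x + 11 makes the ideal the whole ring: the system is inconsistent.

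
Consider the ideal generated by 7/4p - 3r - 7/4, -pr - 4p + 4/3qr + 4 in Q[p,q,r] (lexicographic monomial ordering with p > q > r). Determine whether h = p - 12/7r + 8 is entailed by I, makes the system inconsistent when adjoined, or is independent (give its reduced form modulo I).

First compute the reduced Gröbner basis of I by Buchberger's algorithm.
f_1 = 7/4p - 3r - 7/4, LT = p.
f_2 = -pr - 4p + 4/3qr + 4, LT = pr.

S(f_1,f_2): lcm = pr. S = -4p + 4/3qr - 12/7r^2 - r + 4.
  reduce S modulo (f_1, f_2):
  remainder 4/3qr - 12/7r^2 - 55/7r ≠ 0; add k_3 = 4/3qr - 12/7r^2 - 55/7r to the basis.

The other S-polynomials (S(f_1,k_3), S(f_2,k_3)) all reduce to 0 modulo the current basis, so we have a Gröbner basis.
Inter-reduce: drop elements whose leading term is divisible by another's, tail-reduce, and make monic.
Reduced Gröbner basis: {p - 12/7r - 1, qr - 9/7r^2 - 165/28r}.
Label its elements g_1 = p - 12/7r - 1, g_2 = qr - 9/7r^2 - 165/28r.

Reduce h = p - 12/7r + 8 modulo G:
  leading term p: subtract (1)·g_1 from p - 12/7r + 8 → 9
  leading term 1: no divisor's leading term divides it; move 9 to the remainder.
  normal form = 9.
The normal form is nonzero, so h ∉ I. Since h minus its normal form lies in I, I + (h) = I + (n) where n = 9; decide whether this ideal is the whole ring.
Here n = 9 is a nonzero constant, hence a unit: 1 ∈ I + (h), the Gröbner basis of I + (h) is {1}, and the enlarged system has no common solution — adjoining h is inconsistent.

Ideal membership is decidable via reduction modulo a Gröbner basis.

Adjoining p - 12/7r + 8 makes the ideal the whole ring: the system is inconsistent.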